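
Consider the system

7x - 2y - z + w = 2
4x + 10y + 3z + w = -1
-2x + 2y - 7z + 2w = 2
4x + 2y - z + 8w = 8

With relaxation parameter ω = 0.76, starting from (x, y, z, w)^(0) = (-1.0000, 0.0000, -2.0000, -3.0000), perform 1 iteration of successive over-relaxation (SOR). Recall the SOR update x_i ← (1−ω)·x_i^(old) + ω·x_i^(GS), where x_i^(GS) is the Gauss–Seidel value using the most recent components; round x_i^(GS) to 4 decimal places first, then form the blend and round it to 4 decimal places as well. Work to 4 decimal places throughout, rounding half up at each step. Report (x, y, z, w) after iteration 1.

Iteration 1:
  x: GS value = (2 - (-2)·0.0000 - (-1)·-2.0000 - (1)·-3.0000) / (7) = 0.4286;  x ← (1−ω)·-1.0000 + ω·0.4286 = 0.0857
  y: GS value = (-1 - (4)·0.0857 - (3)·-2.0000 - (1)·-3.0000) / (10) = 0.7657;  y ← (1−ω)·0.0000 + ω·0.7657 = 0.5819
  z: GS value = (2 - (-2)·0.0857 - (2)·0.5819 - (2)·-3.0000) / (-7) = -1.0011;  z ← (1−ω)·-2.0000 + ω·-1.0011 = -1.2408
  w: GS value = (8 - (4)·0.0857 - (2)·0.5819 - (-1)·-1.2408) / (8) = 0.6566;  w ← (1−ω)·-3.0000 + ω·0.6566 = -0.2210

(0.0857, 0.5819, -1.2408, -0.2210)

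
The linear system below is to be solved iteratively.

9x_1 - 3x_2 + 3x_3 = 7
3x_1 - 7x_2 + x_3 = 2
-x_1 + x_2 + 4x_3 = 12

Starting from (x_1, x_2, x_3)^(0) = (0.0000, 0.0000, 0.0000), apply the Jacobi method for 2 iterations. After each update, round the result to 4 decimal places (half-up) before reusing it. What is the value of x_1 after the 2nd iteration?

Iteration 1:
  x_1 = (7 - (-3)·0.0000 - (3)·0.0000) / (9) = 0.7778
  x_2 = (2 - (3)·0.0000 - (1)·0.0000) / (-7) = -0.2857
  x_3 = (12 - (-1)·0.0000 - (1)·0.0000) / (4) = 3.0000
Iteration 2:
  x_1 = (7 - (-3)·-0.2857 - (3)·3.0000) / (9) = -0.3175
  x_2 = (2 - (3)·0.7778 - (1)·3.0000) / (-7) = 0.4762
  x_3 = (12 - (-1)·0.7778 - (1)·-0.2857) / (4) = 3.2659

-0.3175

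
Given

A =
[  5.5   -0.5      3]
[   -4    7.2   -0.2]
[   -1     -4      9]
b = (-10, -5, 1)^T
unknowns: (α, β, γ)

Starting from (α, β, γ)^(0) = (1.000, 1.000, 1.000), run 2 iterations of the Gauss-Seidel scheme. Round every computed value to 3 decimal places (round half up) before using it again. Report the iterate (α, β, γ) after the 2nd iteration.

(-1.449, -1.527, -0.729)

Iteration 1:
  α = (-10 - (-0.5)·1.000 - (3)·1.000) / (5.5) = -2.273
  β = (-5 - (-4)·-2.273 - (-0.2)·1.000) / (7.2) = -1.929
  γ = (1 - (-1)·-2.273 - (-4)·-1.929) / (9) = -0.999
Iteration 2:
  α = (-10 - (-0.5)·-1.929 - (3)·-0.999) / (5.5) = -1.449
  β = (-5 - (-4)·-1.449 - (-0.2)·-0.999) / (7.2) = -1.527
  γ = (1 - (-1)·-1.449 - (-4)·-1.527) / (9) = -0.729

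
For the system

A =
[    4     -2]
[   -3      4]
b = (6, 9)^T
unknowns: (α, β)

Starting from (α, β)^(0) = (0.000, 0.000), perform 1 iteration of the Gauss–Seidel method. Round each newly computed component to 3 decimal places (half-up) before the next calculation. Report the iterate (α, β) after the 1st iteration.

(1.500, 3.375)

Iteration 1:
  α = (6 - (-2)·0.000) / (4) = 1.500
  β = (9 - (-3)·1.500) / (4) = 3.375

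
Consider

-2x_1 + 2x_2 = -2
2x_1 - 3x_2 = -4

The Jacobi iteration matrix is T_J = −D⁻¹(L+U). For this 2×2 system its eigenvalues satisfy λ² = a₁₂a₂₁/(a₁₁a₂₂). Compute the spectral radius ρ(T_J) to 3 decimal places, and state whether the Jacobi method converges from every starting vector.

a₁₂a₂₁/(a₁₁a₂₂) = (2)·(2) / ((-2)·(-3)) = 0.666667
ρ = √|0.666667| = √0.666667 = 0.816
ρ < 1, so Jacobi converges

0.816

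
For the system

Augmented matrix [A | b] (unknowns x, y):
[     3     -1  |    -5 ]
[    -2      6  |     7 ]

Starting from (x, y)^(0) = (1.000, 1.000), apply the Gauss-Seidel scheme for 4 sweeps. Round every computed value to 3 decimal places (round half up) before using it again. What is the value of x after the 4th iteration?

Iteration 1:
  x = (-5 - (-1)·1.000) / (3) = -1.333
  y = (7 - (-2)·-1.333) / (6) = 0.722
Iteration 2:
  x = (-5 - (-1)·0.722) / (3) = -1.426
  y = (7 - (-2)·-1.426) / (6) = 0.691
Iteration 3:
  x = (-5 - (-1)·0.691) / (3) = -1.436
  y = (7 - (-2)·-1.436) / (6) = 0.688
Iteration 4:
  x = (-5 - (-1)·0.688) / (3) = -1.437
  y = (7 - (-2)·-1.437) / (6) = 0.688

-1.437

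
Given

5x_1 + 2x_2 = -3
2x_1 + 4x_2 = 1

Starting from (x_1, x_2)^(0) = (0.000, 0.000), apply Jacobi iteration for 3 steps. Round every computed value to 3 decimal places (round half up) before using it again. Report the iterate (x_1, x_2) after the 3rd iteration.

Iteration 1:
  x_1 = (-3 - (2)·0.000) / (5) = -0.600
  x_2 = (1 - (2)·0.000) / (4) = 0.250
Iteration 2:
  x_1 = (-3 - (2)·0.250) / (5) = -0.700
  x_2 = (1 - (2)·-0.600) / (4) = 0.550
Iteration 3:
  x_1 = (-3 - (2)·0.550) / (5) = -0.820
  x_2 = (1 - (2)·-0.700) / (4) = 0.600

(-0.820, 0.600)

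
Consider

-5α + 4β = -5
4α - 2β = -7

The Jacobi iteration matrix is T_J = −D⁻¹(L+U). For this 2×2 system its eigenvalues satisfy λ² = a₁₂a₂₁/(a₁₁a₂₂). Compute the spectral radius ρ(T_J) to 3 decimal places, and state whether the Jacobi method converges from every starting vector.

1.265

a₁₂a₂₁/(a₁₁a₂₂) = (4)·(4) / ((-5)·(-2)) = 1.600000
ρ = √|1.600000| = √1.600000 = 1.265
ρ > 1, so Jacobi diverges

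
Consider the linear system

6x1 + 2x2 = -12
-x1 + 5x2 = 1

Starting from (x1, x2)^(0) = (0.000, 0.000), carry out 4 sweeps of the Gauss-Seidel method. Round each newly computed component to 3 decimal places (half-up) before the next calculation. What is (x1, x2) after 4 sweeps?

Iteration 1:
  x1 = (-12 - (2)·0.000) / (6) = -2.000
  x2 = (1 - (-1)·-2.000) / (5) = -0.200
Iteration 2:
  x1 = (-12 - (2)·-0.200) / (6) = -1.933
  x2 = (1 - (-1)·-1.933) / (5) = -0.187
Iteration 3:
  x1 = (-12 - (2)·-0.187) / (6) = -1.938
  x2 = (1 - (-1)·-1.938) / (5) = -0.188
Iteration 4:
  x1 = (-12 - (2)·-0.188) / (6) = -1.937
  x2 = (1 - (-1)·-1.937) / (5) = -0.187

(-1.937, -0.187)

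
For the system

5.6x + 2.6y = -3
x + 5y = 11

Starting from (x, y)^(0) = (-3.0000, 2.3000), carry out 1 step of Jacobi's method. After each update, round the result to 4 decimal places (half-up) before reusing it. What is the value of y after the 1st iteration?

2.8000

Iteration 1:
  x = (-3 - (2.6)·2.3000) / (5.6) = -1.6036
  y = (11 - (1)·-3.0000) / (5) = 2.8000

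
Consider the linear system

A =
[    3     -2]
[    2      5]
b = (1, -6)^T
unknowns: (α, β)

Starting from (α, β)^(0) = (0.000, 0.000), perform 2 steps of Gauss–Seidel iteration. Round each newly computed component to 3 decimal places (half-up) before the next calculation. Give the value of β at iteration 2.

Iteration 1:
  α = (1 - (-2)·0.000) / (3) = 0.333
  β = (-6 - (2)·0.333) / (5) = -1.333
Iteration 2:
  α = (1 - (-2)·-1.333) / (3) = -0.555
  β = (-6 - (2)·-0.555) / (5) = -0.978

-0.978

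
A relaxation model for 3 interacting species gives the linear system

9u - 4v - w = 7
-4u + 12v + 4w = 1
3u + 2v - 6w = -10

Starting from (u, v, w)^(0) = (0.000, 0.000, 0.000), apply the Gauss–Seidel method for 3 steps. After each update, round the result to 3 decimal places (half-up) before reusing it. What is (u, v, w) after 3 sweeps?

(0.908, -0.337, 2.008)

Iteration 1:
  u = (7 - (-4)·0.000 - (-1)·0.000) / (9) = 0.778
  v = (1 - (-4)·0.778 - (4)·0.000) / (12) = 0.343
  w = (-10 - (3)·0.778 - (2)·0.343) / (-6) = 2.170
Iteration 2:
  u = (7 - (-4)·0.343 - (-1)·2.170) / (9) = 1.171
  v = (1 - (-4)·1.171 - (4)·2.170) / (12) = -0.250
  w = (-10 - (3)·1.171 - (2)·-0.250) / (-6) = 2.169
Iteration 3:
  u = (7 - (-4)·-0.250 - (-1)·2.169) / (9) = 0.908
  v = (1 - (-4)·0.908 - (4)·2.169) / (12) = -0.337
  w = (-10 - (3)·0.908 - (2)·-0.337) / (-6) = 2.008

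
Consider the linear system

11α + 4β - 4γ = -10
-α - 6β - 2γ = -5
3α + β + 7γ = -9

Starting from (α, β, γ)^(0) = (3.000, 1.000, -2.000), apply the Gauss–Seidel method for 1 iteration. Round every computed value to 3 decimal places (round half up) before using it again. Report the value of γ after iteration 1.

-0.690

Iteration 1:
  α = (-10 - (4)·1.000 - (-4)·-2.000) / (11) = -2.000
  β = (-5 - (-1)·-2.000 - (-2)·-2.000) / (-6) = 1.833
  γ = (-9 - (3)·-2.000 - (1)·1.833) / (7) = -0.690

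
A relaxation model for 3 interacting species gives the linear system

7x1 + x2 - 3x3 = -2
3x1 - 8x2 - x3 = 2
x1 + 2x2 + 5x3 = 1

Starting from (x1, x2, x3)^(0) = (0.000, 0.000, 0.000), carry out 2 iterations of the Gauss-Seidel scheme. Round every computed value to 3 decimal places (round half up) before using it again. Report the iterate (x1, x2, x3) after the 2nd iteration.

(-0.063, -0.324, 0.342)

Iteration 1:
  x1 = (-2 - (1)·0.000 - (-3)·0.000) / (7) = -0.286
  x2 = (2 - (3)·-0.286 - (-1)·0.000) / (-8) = -0.357
  x3 = (1 - (1)·-0.286 - (2)·-0.357) / (5) = 0.400
Iteration 2:
  x1 = (-2 - (1)·-0.357 - (-3)·0.400) / (7) = -0.063
  x2 = (2 - (3)·-0.063 - (-1)·0.400) / (-8) = -0.324
  x3 = (1 - (1)·-0.063 - (2)·-0.324) / (5) = 0.342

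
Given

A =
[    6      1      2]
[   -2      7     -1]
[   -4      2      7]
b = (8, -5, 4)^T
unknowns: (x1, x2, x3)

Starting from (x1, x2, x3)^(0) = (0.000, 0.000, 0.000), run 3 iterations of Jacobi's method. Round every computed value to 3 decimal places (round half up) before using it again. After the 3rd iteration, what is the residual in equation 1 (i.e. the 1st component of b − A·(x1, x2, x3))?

Iteration 1:
  x1 = (8 - (1)·0.000 - (2)·0.000) / (6) = 1.333
  x2 = (-5 - (-2)·0.000 - (-1)·0.000) / (7) = -0.714
  x3 = (4 - (-4)·0.000 - (2)·0.000) / (7) = 0.571
Iteration 2:
  x1 = (8 - (1)·-0.714 - (2)·0.571) / (6) = 1.262
  x2 = (-5 - (-2)·1.333 - (-1)·0.571) / (7) = -0.252
  x3 = (4 - (-4)·1.333 - (2)·-0.714) / (7) = 1.537
Iteration 3:
  x1 = (8 - (1)·-0.252 - (2)·1.537) / (6) = 0.863
  x2 = (-5 - (-2)·1.262 - (-1)·1.537) / (7) = -0.134
  x3 = (4 - (-4)·1.262 - (2)·-0.252) / (7) = 1.365
Residual b − A·x = (0.226, -0.971, -1.835)

0.226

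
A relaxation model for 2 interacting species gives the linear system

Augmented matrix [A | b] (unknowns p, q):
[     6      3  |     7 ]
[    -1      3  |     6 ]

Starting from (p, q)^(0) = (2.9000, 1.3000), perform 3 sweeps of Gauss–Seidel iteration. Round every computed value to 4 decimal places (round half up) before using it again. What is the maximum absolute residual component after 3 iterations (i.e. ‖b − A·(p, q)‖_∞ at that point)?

0.0725

Iteration 1:
  p = (7 - (3)·1.3000) / (6) = 0.5167
  q = (6 - (-1)·0.5167) / (3) = 2.1722
Iteration 2:
  p = (7 - (3)·2.1722) / (6) = 0.0806
  q = (6 - (-1)·0.0806) / (3) = 2.0269
Iteration 3:
  p = (7 - (3)·2.0269) / (6) = 0.1532
  q = (6 - (-1)·0.1532) / (3) = 2.0511
Residual b − A·x = (-0.0725, -0.0001); ∞-norm = 0.0725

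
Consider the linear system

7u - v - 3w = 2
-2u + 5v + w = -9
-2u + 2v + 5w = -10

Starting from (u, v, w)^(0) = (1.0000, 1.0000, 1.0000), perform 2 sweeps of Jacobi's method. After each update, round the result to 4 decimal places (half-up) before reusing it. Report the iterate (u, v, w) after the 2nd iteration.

(-0.8000, -1.0572, -1.0172)

Iteration 1:
  u = (2 - (-1)·1.0000 - (-3)·1.0000) / (7) = 0.8571
  v = (-9 - (-2)·1.0000 - (1)·1.0000) / (5) = -1.6000
  w = (-10 - (-2)·1.0000 - (2)·1.0000) / (5) = -2.0000
Iteration 2:
  u = (2 - (-1)·-1.6000 - (-3)·-2.0000) / (7) = -0.8000
  v = (-9 - (-2)·0.8571 - (1)·-2.0000) / (5) = -1.0572
  w = (-10 - (-2)·0.8571 - (2)·-1.6000) / (5) = -1.0172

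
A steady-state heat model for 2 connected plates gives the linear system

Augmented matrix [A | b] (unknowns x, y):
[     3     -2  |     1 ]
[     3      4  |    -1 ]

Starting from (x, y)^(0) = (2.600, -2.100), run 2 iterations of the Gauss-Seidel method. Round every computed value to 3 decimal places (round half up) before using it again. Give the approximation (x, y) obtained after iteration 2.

Iteration 1:
  x = (1 - (-2)·-2.100) / (3) = -1.067
  y = (-1 - (3)·-1.067) / (4) = 0.550
Iteration 2:
  x = (1 - (-2)·0.550) / (3) = 0.700
  y = (-1 - (3)·0.700) / (4) = -0.775

(0.700, -0.775)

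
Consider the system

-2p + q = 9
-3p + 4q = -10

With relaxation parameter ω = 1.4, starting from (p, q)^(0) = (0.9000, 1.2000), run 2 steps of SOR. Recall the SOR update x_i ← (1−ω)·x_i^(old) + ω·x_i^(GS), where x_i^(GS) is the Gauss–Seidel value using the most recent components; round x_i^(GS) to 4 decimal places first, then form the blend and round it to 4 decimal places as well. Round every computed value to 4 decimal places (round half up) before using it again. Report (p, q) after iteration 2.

Iteration 1:
  p: GS value = (9 - (1)·1.2000) / (-2) = -3.9000;  p ← (1−ω)·0.9000 + ω·-3.9000 = -5.8200
  q: GS value = (-10 - (-3)·-5.8200) / (4) = -6.8650;  q ← (1−ω)·1.2000 + ω·-6.8650 = -10.0910
Iteration 2:
  p: GS value = (9 - (1)·-10.0910) / (-2) = -9.5455;  p ← (1−ω)·-5.8200 + ω·-9.5455 = -11.0357
  q: GS value = (-10 - (-3)·-11.0357) / (4) = -10.7768;  q ← (1−ω)·-10.0910 + ω·-10.7768 = -11.0511

(-11.0357, -11.0511)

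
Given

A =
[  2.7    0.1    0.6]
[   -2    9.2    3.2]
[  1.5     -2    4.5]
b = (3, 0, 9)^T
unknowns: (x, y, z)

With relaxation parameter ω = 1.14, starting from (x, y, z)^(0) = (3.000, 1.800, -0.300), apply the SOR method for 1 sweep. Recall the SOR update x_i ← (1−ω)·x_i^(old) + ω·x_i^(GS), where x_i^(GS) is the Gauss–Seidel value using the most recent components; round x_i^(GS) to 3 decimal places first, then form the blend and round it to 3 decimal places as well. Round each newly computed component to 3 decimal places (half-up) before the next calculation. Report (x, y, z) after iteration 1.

Iteration 1:
  x: GS value = (3 - (0.1)·1.800 - (0.6)·-0.300) / (2.7) = 1.111;  x ← (1−ω)·3.000 + ω·1.111 = 0.847
  y: GS value = (0 - (-2)·0.847 - (3.2)·-0.300) / (9.2) = 0.288;  y ← (1−ω)·1.800 + ω·0.288 = 0.076
  z: GS value = (9 - (1.5)·0.847 - (-2)·0.076) / (4.5) = 1.751;  z ← (1−ω)·-0.300 + ω·1.751 = 2.038

(0.847, 0.076, 2.038)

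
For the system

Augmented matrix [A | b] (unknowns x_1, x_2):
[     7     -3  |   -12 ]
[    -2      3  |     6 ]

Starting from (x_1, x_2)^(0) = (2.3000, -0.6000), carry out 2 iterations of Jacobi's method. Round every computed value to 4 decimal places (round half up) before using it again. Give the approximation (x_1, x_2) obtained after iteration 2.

Iteration 1:
  x_1 = (-12 - (-3)·-0.6000) / (7) = -1.9714
  x_2 = (6 - (-2)·2.3000) / (3) = 3.5333
Iteration 2:
  x_1 = (-12 - (-3)·3.5333) / (7) = -0.2000
  x_2 = (6 - (-2)·-1.9714) / (3) = 0.6857

(-0.2000, 0.6857)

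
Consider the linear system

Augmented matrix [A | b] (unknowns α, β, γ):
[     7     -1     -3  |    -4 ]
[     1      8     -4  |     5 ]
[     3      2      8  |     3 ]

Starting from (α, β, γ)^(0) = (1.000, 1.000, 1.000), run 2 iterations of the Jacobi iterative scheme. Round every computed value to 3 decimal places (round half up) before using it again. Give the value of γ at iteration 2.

Iteration 1:
  α = (-4 - (-1)·1.000 - (-3)·1.000) / (7) = 0.000
  β = (5 - (1)·1.000 - (-4)·1.000) / (8) = 1.000
  γ = (3 - (3)·1.000 - (2)·1.000) / (8) = -0.250
Iteration 2:
  α = (-4 - (-1)·1.000 - (-3)·-0.250) / (7) = -0.536
  β = (5 - (1)·0.000 - (-4)·-0.250) / (8) = 0.500
  γ = (3 - (3)·0.000 - (2)·1.000) / (8) = 0.125

0.125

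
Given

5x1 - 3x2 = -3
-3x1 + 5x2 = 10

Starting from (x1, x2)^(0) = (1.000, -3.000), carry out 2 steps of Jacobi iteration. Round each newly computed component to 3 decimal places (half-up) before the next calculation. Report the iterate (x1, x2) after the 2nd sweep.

(0.960, 0.560)

Iteration 1:
  x1 = (-3 - (-3)·-3.000) / (5) = -2.400
  x2 = (10 - (-3)·1.000) / (5) = 2.600
Iteration 2:
  x1 = (-3 - (-3)·2.600) / (5) = 0.960
  x2 = (10 - (-3)·-2.400) / (5) = 0.560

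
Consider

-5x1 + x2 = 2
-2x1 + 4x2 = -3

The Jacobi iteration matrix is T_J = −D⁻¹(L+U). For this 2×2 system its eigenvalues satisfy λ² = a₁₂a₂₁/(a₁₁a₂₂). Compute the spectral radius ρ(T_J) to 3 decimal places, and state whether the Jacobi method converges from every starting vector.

0.316

a₁₂a₂₁/(a₁₁a₂₂) = (1)·(-2) / ((-5)·(4)) = 0.100000
ρ = √|0.100000| = √0.100000 = 0.316
ρ < 1, so Jacobi converges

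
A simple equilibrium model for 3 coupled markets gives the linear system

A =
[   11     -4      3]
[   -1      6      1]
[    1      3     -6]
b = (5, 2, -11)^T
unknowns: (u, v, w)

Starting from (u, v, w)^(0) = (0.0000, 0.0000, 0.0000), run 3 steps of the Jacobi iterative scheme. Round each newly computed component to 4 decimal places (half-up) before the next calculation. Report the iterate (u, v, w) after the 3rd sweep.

Iteration 1:
  u = (5 - (-4)·0.0000 - (3)·0.0000) / (11) = 0.4545
  v = (2 - (-1)·0.0000 - (1)·0.0000) / (6) = 0.3333
  w = (-11 - (1)·0.0000 - (3)·0.0000) / (-6) = 1.8333
Iteration 2:
  u = (5 - (-4)·0.3333 - (3)·1.8333) / (11) = 0.0758
  v = (2 - (-1)·0.4545 - (1)·1.8333) / (6) = 0.1035
  w = (-11 - (1)·0.4545 - (3)·0.3333) / (-6) = 2.0757
Iteration 3:
  u = (5 - (-4)·0.1035 - (3)·2.0757) / (11) = -0.0739
  v = (2 - (-1)·0.0758 - (1)·2.0757) / (6) = 0.0000
  w = (-11 - (1)·0.0758 - (3)·0.1035) / (-6) = 1.8977

(-0.0739, 0.0000, 1.8977)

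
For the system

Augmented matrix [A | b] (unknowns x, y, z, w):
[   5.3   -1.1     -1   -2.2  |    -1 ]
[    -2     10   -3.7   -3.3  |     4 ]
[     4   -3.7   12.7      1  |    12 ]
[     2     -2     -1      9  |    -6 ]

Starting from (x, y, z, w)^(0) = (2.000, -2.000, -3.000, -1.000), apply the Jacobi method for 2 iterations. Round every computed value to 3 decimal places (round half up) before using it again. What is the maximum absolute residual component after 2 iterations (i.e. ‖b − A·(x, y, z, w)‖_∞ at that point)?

11.443

Iteration 1:
  x = (-1 - (-1.1)·-2.000 - (-1)·-3.000 - (-2.2)·-1.000) / (5.3) = -1.585
  y = (4 - (-2)·2.000 - (-3.7)·-3.000 - (-3.3)·-1.000) / (10) = -0.640
  z = (12 - (4)·2.000 - (-3.7)·-2.000 - (1)·-1.000) / (12.7) = -0.189
  w = (-6 - (2)·2.000 - (-2)·-2.000 - (-1)·-3.000) / (9) = -1.889
Iteration 2:
  x = (-1 - (-1.1)·-0.640 - (-1)·-0.189 - (-2.2)·-1.889) / (5.3) = -1.141
  y = (4 - (-2)·-1.585 - (-3.7)·-0.189 - (-3.3)·-1.889) / (10) = -0.610
  z = (12 - (4)·-1.585 - (-3.7)·-0.640 - (1)·-1.889) / (12.7) = 1.406
  w = (-6 - (2)·-1.585 - (-2)·-0.640 - (-1)·-0.189) / (9) = -0.478
Residual b − A·x = (4.731, 11.443, -3.071, 0.770); ∞-norm = 11.443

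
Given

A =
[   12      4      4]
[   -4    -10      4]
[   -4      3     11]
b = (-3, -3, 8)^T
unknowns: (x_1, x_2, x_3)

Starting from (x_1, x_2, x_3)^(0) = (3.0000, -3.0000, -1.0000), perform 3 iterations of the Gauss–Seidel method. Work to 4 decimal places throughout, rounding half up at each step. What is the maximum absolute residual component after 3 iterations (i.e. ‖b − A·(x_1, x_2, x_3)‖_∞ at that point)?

Iteration 1:
  x_1 = (-3 - (4)·-3.0000 - (4)·-1.0000) / (12) = 1.0833
  x_2 = (-3 - (-4)·1.0833 - (4)·-1.0000) / (-10) = -0.5333
  x_3 = (8 - (-4)·1.0833 - (3)·-0.5333) / (11) = 1.2666
Iteration 2:
  x_1 = (-3 - (4)·-0.5333 - (4)·1.2666) / (12) = -0.4944
  x_2 = (-3 - (-4)·-0.4944 - (4)·1.2666) / (-10) = 1.0044
  x_3 = (8 - (-4)·-0.4944 - (3)·1.0044) / (11) = 0.2736
Iteration 3:
  x_1 = (-3 - (4)·1.0044 - (4)·0.2736) / (12) = -0.6760
  x_2 = (-3 - (-4)·-0.6760 - (4)·0.2736) / (-10) = 0.6798
  x_3 = (8 - (-4)·-0.6760 - (3)·0.6798) / (11) = 0.2961
Residual b − A·x = (1.2084, -0.0904, -0.0005); ∞-norm = 1.2084

1.2084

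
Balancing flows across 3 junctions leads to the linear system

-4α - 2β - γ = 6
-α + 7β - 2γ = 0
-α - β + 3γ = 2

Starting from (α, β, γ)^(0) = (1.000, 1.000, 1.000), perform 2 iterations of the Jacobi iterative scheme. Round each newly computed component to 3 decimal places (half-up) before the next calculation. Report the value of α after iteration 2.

Iteration 1:
  α = (6 - (-2)·1.000 - (-1)·1.000) / (-4) = -2.250
  β = (0 - (-1)·1.000 - (-2)·1.000) / (7) = 0.429
  γ = (2 - (-1)·1.000 - (-1)·1.000) / (3) = 1.333
Iteration 2:
  α = (6 - (-2)·0.429 - (-1)·1.333) / (-4) = -2.048
  β = (0 - (-1)·-2.250 - (-2)·1.333) / (7) = 0.059
  γ = (2 - (-1)·-2.250 - (-1)·0.429) / (3) = 0.060

-2.048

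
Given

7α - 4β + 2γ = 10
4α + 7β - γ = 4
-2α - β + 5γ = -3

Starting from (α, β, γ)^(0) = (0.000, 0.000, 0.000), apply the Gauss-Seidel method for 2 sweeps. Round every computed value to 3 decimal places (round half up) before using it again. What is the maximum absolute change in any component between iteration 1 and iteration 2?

Iteration 1:
  α = (10 - (-4)·0.000 - (2)·0.000) / (7) = 1.429
  β = (4 - (4)·1.429 - (-1)·0.000) / (7) = -0.245
  γ = (-3 - (-2)·1.429 - (-1)·-0.245) / (5) = -0.077
Iteration 2:
  α = (10 - (-4)·-0.245 - (2)·-0.077) / (7) = 1.311
  β = (4 - (4)·1.311 - (-1)·-0.077) / (7) = -0.189
  γ = (-3 - (-2)·1.311 - (-1)·-0.189) / (5) = -0.113
Change: (-0.118, 0.056, -0.036) → max |·| = 0.118

0.118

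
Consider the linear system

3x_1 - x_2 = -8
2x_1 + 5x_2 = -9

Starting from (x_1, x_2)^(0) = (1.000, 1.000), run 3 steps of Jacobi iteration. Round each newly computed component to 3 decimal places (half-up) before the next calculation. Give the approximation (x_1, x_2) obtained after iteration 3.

Iteration 1:
  x_1 = (-8 - (-1)·1.000) / (3) = -2.333
  x_2 = (-9 - (2)·1.000) / (5) = -2.200
Iteration 2:
  x_1 = (-8 - (-1)·-2.200) / (3) = -3.400
  x_2 = (-9 - (2)·-2.333) / (5) = -0.867
Iteration 3:
  x_1 = (-8 - (-1)·-0.867) / (3) = -2.956
  x_2 = (-9 - (2)·-3.400) / (5) = -0.440

(-2.956, -0.440)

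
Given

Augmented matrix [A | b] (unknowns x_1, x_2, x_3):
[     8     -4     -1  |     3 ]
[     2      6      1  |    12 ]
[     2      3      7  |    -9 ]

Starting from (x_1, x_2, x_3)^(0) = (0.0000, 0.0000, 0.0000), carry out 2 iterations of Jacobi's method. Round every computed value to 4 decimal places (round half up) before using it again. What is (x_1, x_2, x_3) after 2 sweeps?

(1.2143, 2.0893, -2.2500)

Iteration 1:
  x_1 = (3 - (-4)·0.0000 - (-1)·0.0000) / (8) = 0.3750
  x_2 = (12 - (2)·0.0000 - (1)·0.0000) / (6) = 2.0000
  x_3 = (-9 - (2)·0.0000 - (3)·0.0000) / (7) = -1.2857
Iteration 2:
  x_1 = (3 - (-4)·2.0000 - (-1)·-1.2857) / (8) = 1.2143
  x_2 = (12 - (2)·0.3750 - (1)·-1.2857) / (6) = 2.0893
  x_3 = (-9 - (2)·0.3750 - (3)·2.0000) / (7) = -2.2500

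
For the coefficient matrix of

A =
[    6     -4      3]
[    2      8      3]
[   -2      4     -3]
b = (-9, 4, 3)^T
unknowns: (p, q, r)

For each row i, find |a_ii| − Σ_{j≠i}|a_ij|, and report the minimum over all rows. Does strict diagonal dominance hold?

row 1: |6| − (4+3) = -1
row 2: |8| − (2+3) = 3
row 3: |-3| − (2+4) = -3
minimum over rows = -3 → not strictly diagonally dominant

-3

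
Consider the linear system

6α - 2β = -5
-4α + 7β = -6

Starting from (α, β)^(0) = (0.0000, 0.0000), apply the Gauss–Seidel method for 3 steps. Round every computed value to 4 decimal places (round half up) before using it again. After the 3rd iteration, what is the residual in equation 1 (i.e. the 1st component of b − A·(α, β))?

-0.0970

Iteration 1:
  α = (-5 - (-2)·0.0000) / (6) = -0.8333
  β = (-6 - (-4)·-0.8333) / (7) = -1.3333
Iteration 2:
  α = (-5 - (-2)·-1.3333) / (6) = -1.2778
  β = (-6 - (-4)·-1.2778) / (7) = -1.5873
Iteration 3:
  α = (-5 - (-2)·-1.5873) / (6) = -1.3624
  β = (-6 - (-4)·-1.3624) / (7) = -1.6357
Residual b − A·x = (-0.0970, 0.0003)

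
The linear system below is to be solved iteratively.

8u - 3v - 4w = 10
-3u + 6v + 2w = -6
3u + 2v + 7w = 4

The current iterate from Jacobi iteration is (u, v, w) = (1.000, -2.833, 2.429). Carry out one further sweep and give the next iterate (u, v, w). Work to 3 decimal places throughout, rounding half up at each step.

One sweep:
  u = (10 - (-3)·-2.833 - (-4)·2.429) / (8) = 1.402
  v = (-6 - (-3)·1.000 - (2)·2.429) / (6) = -1.310
  w = (4 - (3)·1.000 - (2)·-2.833) / (7) = 0.952

(1.402, -1.310, 0.952)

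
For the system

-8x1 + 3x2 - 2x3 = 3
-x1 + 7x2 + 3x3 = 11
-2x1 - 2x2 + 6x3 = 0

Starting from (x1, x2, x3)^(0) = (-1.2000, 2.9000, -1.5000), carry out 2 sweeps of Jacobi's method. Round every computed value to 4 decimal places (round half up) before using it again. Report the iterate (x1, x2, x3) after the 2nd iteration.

Iteration 1:
  x1 = (3 - (3)·2.9000 - (-2)·-1.5000) / (-8) = 1.0875
  x2 = (11 - (-1)·-1.2000 - (3)·-1.5000) / (7) = 2.0429
  x3 = (0 - (-2)·-1.2000 - (-2)·2.9000) / (6) = 0.5667
Iteration 2:
  x1 = (3 - (3)·2.0429 - (-2)·0.5667) / (-8) = 0.2494
  x2 = (11 - (-1)·1.0875 - (3)·0.5667) / (7) = 1.4839
  x3 = (0 - (-2)·1.0875 - (-2)·2.0429) / (6) = 1.0435

(0.2494, 1.4839, 1.0435)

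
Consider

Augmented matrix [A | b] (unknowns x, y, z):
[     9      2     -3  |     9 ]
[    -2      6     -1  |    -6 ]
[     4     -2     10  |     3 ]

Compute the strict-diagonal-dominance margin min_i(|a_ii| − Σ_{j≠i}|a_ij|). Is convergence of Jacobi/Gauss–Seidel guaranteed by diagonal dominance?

3

row 1: |9| − (2+3) = 4
row 2: |6| − (2+1) = 3
row 3: |10| − (4+2) = 4
minimum over rows = 3 → strictly diagonally dominant (convergence guaranteed)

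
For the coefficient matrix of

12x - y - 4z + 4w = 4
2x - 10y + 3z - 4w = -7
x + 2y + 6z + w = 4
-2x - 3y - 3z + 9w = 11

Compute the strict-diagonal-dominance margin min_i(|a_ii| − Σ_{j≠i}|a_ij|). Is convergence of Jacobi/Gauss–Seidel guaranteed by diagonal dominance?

1

row 1: |12| − (1+4+4) = 3
row 2: |-10| − (2+3+4) = 1
row 3: |6| − (1+2+1) = 2
row 4: |9| − (2+3+3) = 1
minimum over rows = 1 → strictly diagonally dominant (convergence guaranteed)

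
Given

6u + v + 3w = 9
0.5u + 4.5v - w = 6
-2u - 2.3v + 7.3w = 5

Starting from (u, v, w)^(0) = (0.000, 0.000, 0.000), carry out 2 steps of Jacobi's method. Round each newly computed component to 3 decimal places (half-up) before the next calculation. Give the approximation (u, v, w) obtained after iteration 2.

(0.935, 1.319, 1.516)

Iteration 1:
  u = (9 - (1)·0.000 - (3)·0.000) / (6) = 1.500
  v = (6 - (0.5)·0.000 - (-1)·0.000) / (4.5) = 1.333
  w = (5 - (-2)·0.000 - (-2.3)·0.000) / (7.3) = 0.685
Iteration 2:
  u = (9 - (1)·1.333 - (3)·0.685) / (6) = 0.935
  v = (6 - (0.5)·1.500 - (-1)·0.685) / (4.5) = 1.319
  w = (5 - (-2)·1.500 - (-2.3)·1.333) / (7.3) = 1.516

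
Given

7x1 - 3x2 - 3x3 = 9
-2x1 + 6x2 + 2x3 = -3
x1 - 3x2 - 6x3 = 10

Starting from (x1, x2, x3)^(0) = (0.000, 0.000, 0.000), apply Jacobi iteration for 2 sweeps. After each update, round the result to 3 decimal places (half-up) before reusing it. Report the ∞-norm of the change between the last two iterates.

0.984

Iteration 1:
  x1 = (9 - (-3)·0.000 - (-3)·0.000) / (7) = 1.286
  x2 = (-3 - (-2)·0.000 - (2)·0.000) / (6) = -0.500
  x3 = (10 - (1)·0.000 - (-3)·0.000) / (-6) = -1.667
Iteration 2:
  x1 = (9 - (-3)·-0.500 - (-3)·-1.667) / (7) = 0.357
  x2 = (-3 - (-2)·1.286 - (2)·-1.667) / (6) = 0.484
  x3 = (10 - (1)·1.286 - (-3)·-0.500) / (-6) = -1.202
Change: (-0.929, 0.984, 0.465) → max |·| = 0.984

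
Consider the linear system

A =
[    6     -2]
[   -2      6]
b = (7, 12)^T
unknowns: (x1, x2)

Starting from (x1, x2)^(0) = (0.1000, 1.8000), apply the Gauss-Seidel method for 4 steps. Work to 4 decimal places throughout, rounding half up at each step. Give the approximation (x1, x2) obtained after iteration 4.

(2.0621, 2.6874)

Iteration 1:
  x1 = (7 - (-2)·1.8000) / (6) = 1.7667
  x2 = (12 - (-2)·1.7667) / (6) = 2.5889
Iteration 2:
  x1 = (7 - (-2)·2.5889) / (6) = 2.0296
  x2 = (12 - (-2)·2.0296) / (6) = 2.6765
Iteration 3:
  x1 = (7 - (-2)·2.6765) / (6) = 2.0588
  x2 = (12 - (-2)·2.0588) / (6) = 2.6863
Iteration 4:
  x1 = (7 - (-2)·2.6863) / (6) = 2.0621
  x2 = (12 - (-2)·2.0621) / (6) = 2.6874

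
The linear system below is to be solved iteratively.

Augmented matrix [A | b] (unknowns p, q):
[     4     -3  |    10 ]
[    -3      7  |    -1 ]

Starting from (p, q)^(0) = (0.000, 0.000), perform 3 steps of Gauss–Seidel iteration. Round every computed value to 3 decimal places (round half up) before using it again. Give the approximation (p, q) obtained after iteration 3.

Iteration 1:
  p = (10 - (-3)·0.000) / (4) = 2.500
  q = (-1 - (-3)·2.500) / (7) = 0.929
Iteration 2:
  p = (10 - (-3)·0.929) / (4) = 3.197
  q = (-1 - (-3)·3.197) / (7) = 1.227
Iteration 3:
  p = (10 - (-3)·1.227) / (4) = 3.420
  q = (-1 - (-3)·3.420) / (7) = 1.323

(3.420, 1.323)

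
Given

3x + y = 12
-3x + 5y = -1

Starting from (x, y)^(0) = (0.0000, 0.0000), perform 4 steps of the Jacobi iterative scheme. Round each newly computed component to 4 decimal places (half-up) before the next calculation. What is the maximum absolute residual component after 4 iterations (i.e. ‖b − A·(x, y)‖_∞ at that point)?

Iteration 1:
  x = (12 - (1)·0.0000) / (3) = 4.0000
  y = (-1 - (-3)·0.0000) / (5) = -0.2000
Iteration 2:
  x = (12 - (1)·-0.2000) / (3) = 4.0667
  y = (-1 - (-3)·4.0000) / (5) = 2.2000
Iteration 3:
  x = (12 - (1)·2.2000) / (3) = 3.2667
  y = (-1 - (-3)·4.0667) / (5) = 2.2400
Iteration 4:
  x = (12 - (1)·2.2400) / (3) = 3.2533
  y = (-1 - (-3)·3.2667) / (5) = 1.7600
Residual b − A·x = (0.4801, -0.0401); ∞-norm = 0.4801

0.4801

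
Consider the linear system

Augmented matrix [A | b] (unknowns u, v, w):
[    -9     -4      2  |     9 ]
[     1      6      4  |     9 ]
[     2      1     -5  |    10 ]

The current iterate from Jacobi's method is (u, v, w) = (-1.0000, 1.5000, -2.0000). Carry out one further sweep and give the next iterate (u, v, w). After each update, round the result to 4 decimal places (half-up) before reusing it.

One sweep:
  u = (9 - (-4)·1.5000 - (2)·-2.0000) / (-9) = -2.1111
  v = (9 - (1)·-1.0000 - (4)·-2.0000) / (6) = 3.0000
  w = (10 - (2)·-1.0000 - (1)·1.5000) / (-5) = -2.1000

(-2.1111, 3.0000, -2.1000)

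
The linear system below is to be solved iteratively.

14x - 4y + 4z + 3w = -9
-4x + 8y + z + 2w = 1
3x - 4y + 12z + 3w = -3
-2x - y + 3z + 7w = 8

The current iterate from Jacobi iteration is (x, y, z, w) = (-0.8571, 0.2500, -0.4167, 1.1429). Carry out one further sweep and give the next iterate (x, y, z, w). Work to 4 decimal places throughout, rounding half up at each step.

One sweep:
  x = (-9 - (-4)·0.2500 - (4)·-0.4167 - (3)·1.1429) / (14) = -0.6973
  y = (1 - (-4)·-0.8571 - (1)·-0.4167 - (2)·1.1429) / (8) = -0.5372
  z = (-3 - (3)·-0.8571 - (-4)·0.2500 - (3)·1.1429) / (12) = -0.2381
  w = (8 - (-2)·-0.8571 - (-1)·0.2500 - (3)·-0.4167) / (7) = 1.1123

(-0.6973, -0.5372, -0.2381, 1.1123)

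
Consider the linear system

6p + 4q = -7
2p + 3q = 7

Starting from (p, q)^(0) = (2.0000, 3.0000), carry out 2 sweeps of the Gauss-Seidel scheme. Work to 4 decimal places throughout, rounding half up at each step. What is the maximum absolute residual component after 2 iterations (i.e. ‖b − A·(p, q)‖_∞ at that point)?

Iteration 1:
  p = (-7 - (4)·3.0000) / (6) = -3.1667
  q = (7 - (2)·-3.1667) / (3) = 4.4445
Iteration 2:
  p = (-7 - (4)·4.4445) / (6) = -4.1297
  q = (7 - (2)·-4.1297) / (3) = 5.0865
Residual b − A·x = (-2.5678, -0.0001); ∞-norm = 2.5678

2.5678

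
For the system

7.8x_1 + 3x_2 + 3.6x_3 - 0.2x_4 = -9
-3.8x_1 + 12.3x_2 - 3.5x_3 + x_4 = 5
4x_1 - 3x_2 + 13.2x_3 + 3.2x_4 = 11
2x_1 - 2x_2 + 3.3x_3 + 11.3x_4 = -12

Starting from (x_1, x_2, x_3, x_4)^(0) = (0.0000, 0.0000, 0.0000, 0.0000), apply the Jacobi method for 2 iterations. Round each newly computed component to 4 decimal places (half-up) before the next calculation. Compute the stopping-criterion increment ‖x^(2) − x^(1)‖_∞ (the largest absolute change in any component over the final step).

0.6995

Iteration 1:
  x_1 = (-9 - (3)·0.0000 - (3.6)·0.0000 - (-0.2)·0.0000) / (7.8) = -1.1538
  x_2 = (5 - (-3.8)·0.0000 - (-3.5)·0.0000 - (1)·0.0000) / (12.3) = 0.4065
  x_3 = (11 - (4)·0.0000 - (-3)·0.0000 - (3.2)·0.0000) / (13.2) = 0.8333
  x_4 = (-12 - (2)·0.0000 - (-2)·0.0000 - (3.3)·0.0000) / (11.3) = -1.0619
Iteration 2:
  x_1 = (-9 - (3)·0.4065 - (3.6)·0.8333 - (-0.2)·-1.0619) / (7.8) = -1.7220
  x_2 = (5 - (-3.8)·-1.1538 - (-3.5)·0.8333 - (1)·-1.0619) / (12.3) = 0.3735
  x_3 = (11 - (4)·-1.1538 - (-3)·0.4065 - (3.2)·-1.0619) / (13.2) = 1.5328
  x_4 = (-12 - (2)·-1.1538 - (-2)·0.4065 - (3.3)·0.8333) / (11.3) = -1.0291
Change: (-0.5682, -0.0330, 0.6995, 0.0328) → max |·| = 0.6995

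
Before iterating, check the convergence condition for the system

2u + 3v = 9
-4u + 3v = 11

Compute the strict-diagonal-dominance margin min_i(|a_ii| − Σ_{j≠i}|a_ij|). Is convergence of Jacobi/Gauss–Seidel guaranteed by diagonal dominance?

row 1: |2| − (3) = -1
row 2: |3| − (4) = -1
minimum over rows = -1 → not strictly diagonally dominant

-1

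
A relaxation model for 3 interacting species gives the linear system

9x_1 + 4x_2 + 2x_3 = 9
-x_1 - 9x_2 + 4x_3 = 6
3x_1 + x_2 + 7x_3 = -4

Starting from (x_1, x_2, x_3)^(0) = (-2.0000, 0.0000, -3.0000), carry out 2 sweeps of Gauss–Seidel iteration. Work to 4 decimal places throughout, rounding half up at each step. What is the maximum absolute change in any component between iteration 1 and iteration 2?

0.8428

Iteration 1:
  x_1 = (9 - (4)·0.0000 - (2)·-3.0000) / (9) = 1.6667
  x_2 = (6 - (-1)·1.6667 - (4)·-3.0000) / (-9) = -2.1852
  x_3 = (-4 - (3)·1.6667 - (1)·-2.1852) / (7) = -0.9736
Iteration 2:
  x_1 = (9 - (4)·-2.1852 - (2)·-0.9736) / (9) = 2.1876
  x_2 = (6 - (-1)·2.1876 - (4)·-0.9736) / (-9) = -1.3424
  x_3 = (-4 - (3)·2.1876 - (1)·-1.3424) / (7) = -1.3172
Change: (0.5209, 0.8428, -0.3436) → max |·| = 0.8428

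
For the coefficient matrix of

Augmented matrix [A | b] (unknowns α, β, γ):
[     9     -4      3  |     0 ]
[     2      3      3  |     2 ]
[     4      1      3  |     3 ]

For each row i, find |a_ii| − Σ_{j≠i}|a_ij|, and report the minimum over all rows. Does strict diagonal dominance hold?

-2

row 1: |9| − (4+3) = 2
row 2: |3| − (2+3) = -2
row 3: |3| − (4+1) = -2
minimum over rows = -2 → not strictly diagonally dominant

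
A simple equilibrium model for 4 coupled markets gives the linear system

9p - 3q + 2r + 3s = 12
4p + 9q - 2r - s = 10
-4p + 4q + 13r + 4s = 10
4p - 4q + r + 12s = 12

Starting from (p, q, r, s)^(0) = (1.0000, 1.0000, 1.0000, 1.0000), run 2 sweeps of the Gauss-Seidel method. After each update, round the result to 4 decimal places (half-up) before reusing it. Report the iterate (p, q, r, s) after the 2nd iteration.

(1.2354, 0.7760, 0.6325, 0.7942)

Iteration 1:
  p = (12 - (-3)·1.0000 - (2)·1.0000 - (3)·1.0000) / (9) = 1.1111
  q = (10 - (4)·1.1111 - (-2)·1.0000 - (-1)·1.0000) / (9) = 0.9506
  r = (10 - (-4)·1.1111 - (4)·0.9506 - (4)·1.0000) / (13) = 0.5109
  s = (12 - (4)·1.1111 - (-4)·0.9506 - (1)·0.5109) / (12) = 0.9039
Iteration 2:
  p = (12 - (-3)·0.9506 - (2)·0.5109 - (3)·0.9039) / (9) = 1.2354
  q = (10 - (4)·1.2354 - (-2)·0.5109 - (-1)·0.9039) / (9) = 0.7760
  r = (10 - (-4)·1.2354 - (4)·0.7760 - (4)·0.9039) / (13) = 0.6325
  s = (12 - (4)·1.2354 - (-4)·0.7760 - (1)·0.6325) / (12) = 0.7942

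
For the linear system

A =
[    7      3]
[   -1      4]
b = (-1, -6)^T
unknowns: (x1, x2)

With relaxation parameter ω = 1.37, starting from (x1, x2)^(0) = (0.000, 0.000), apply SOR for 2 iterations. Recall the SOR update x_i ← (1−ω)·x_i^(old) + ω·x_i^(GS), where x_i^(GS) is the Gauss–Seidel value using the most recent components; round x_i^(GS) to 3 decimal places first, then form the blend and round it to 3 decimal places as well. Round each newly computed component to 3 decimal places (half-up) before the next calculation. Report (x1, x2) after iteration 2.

(1.123, -0.885)

Iteration 1:
  x1: GS value = (-1 - (3)·0.000) / (7) = -0.143;  x1 ← (1−ω)·0.000 + ω·-0.143 = -0.196
  x2: GS value = (-6 - (-1)·-0.196) / (4) = -1.549;  x2 ← (1−ω)·0.000 + ω·-1.549 = -2.122
Iteration 2:
  x1: GS value = (-1 - (3)·-2.122) / (7) = 0.767;  x1 ← (1−ω)·-0.196 + ω·0.767 = 1.123
  x2: GS value = (-6 - (-1)·1.123) / (4) = -1.219;  x2 ← (1−ω)·-2.122 + ω·-1.219 = -0.885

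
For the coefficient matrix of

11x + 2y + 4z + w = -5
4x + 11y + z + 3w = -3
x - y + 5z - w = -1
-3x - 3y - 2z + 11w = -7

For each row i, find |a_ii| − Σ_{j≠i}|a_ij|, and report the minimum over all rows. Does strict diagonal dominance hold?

row 1: |11| − (2+4+1) = 4
row 2: |11| − (4+1+3) = 3
row 3: |5| − (1+1+1) = 2
row 4: |11| − (3+3+2) = 3
minimum over rows = 2 → strictly diagonally dominant (convergence guaranteed)

2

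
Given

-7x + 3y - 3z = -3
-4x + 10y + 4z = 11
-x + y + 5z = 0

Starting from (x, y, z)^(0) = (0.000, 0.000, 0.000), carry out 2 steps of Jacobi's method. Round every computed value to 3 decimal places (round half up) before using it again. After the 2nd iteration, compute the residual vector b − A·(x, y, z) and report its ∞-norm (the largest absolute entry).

Iteration 1:
  x = (-3 - (3)·0.000 - (-3)·0.000) / (-7) = 0.429
  y = (11 - (-4)·0.000 - (4)·0.000) / (10) = 1.100
  z = (0 - (-1)·0.000 - (1)·0.000) / (5) = 0.000
Iteration 2:
  x = (-3 - (3)·1.100 - (-3)·0.000) / (-7) = 0.900
  y = (11 - (-4)·0.429 - (4)·0.000) / (10) = 1.272
  z = (0 - (-1)·0.429 - (1)·1.100) / (5) = -0.134
Residual b − A·x = (-0.918, 2.416, 0.298); ∞-norm = 2.416

2.416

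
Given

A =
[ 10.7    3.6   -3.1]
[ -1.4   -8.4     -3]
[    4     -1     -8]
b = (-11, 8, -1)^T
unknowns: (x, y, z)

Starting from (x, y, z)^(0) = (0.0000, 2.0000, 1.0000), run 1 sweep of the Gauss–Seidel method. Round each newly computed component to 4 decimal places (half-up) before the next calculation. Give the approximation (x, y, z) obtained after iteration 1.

Iteration 1:
  x = (-11 - (3.6)·2.0000 - (-3.1)·1.0000) / (10.7) = -1.4112
  y = (8 - (-1.4)·-1.4112 - (-3)·1.0000) / (-8.4) = -1.0743
  z = (-1 - (4)·-1.4112 - (-1)·-1.0743) / (-8) = -0.4463

(-1.4112, -1.0743, -0.4463)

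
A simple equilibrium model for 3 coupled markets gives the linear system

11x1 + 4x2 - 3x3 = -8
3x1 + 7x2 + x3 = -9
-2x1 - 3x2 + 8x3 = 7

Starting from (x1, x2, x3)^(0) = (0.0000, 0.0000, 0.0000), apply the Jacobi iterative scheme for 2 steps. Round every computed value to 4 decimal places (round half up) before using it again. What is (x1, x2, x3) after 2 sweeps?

Iteration 1:
  x1 = (-8 - (4)·0.0000 - (-3)·0.0000) / (11) = -0.7273
  x2 = (-9 - (3)·0.0000 - (1)·0.0000) / (7) = -1.2857
  x3 = (7 - (-2)·0.0000 - (-3)·0.0000) / (8) = 0.8750
Iteration 2:
  x1 = (-8 - (4)·-1.2857 - (-3)·0.8750) / (11) = -0.0211
  x2 = (-9 - (3)·-0.7273 - (1)·0.8750) / (7) = -1.0990
  x3 = (7 - (-2)·-0.7273 - (-3)·-1.2857) / (8) = 0.2110

(-0.0211, -1.0990, 0.2110)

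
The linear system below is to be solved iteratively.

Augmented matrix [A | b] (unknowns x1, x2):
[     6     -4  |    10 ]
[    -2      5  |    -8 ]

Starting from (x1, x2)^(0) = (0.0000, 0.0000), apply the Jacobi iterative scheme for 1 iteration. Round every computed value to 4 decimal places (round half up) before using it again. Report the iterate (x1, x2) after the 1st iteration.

(1.6667, -1.6000)

Iteration 1:
  x1 = (10 - (-4)·0.0000) / (6) = 1.6667
  x2 = (-8 - (-2)·0.0000) / (5) = -1.6000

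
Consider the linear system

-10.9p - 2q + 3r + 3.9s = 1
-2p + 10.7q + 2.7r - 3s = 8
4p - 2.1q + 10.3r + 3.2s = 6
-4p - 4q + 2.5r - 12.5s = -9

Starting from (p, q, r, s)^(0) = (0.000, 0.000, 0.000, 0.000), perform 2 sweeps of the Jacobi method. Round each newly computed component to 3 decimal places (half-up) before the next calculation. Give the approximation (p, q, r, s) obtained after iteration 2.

(0.189, 0.785, 0.547, 0.627)

Iteration 1:
  p = (1 - (-2)·0.000 - (3)·0.000 - (3.9)·0.000) / (-10.9) = -0.092
  q = (8 - (-2)·0.000 - (2.7)·0.000 - (-3)·0.000) / (10.7) = 0.748
  r = (6 - (4)·0.000 - (-2.1)·0.000 - (3.2)·0.000) / (10.3) = 0.583
  s = (-9 - (-4)·0.000 - (-4)·0.000 - (2.5)·0.000) / (-12.5) = 0.720
Iteration 2:
  p = (1 - (-2)·0.748 - (3)·0.583 - (3.9)·0.720) / (-10.9) = 0.189
  q = (8 - (-2)·-0.092 - (2.7)·0.583 - (-3)·0.720) / (10.7) = 0.785
  r = (6 - (4)·-0.092 - (-2.1)·0.748 - (3.2)·0.720) / (10.3) = 0.547
  s = (-9 - (-4)·-0.092 - (-4)·0.748 - (2.5)·0.583) / (-12.5) = 0.627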